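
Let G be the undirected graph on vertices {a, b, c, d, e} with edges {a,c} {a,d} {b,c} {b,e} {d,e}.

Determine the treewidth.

A width-2 tree decomposition is:
Bags: B1 = {a, b, c}  B2 = {a, b, e}  B3 = {a, d, e}
Tree: B1–B2, B2–B3
Each bag holds 3 vertices, so the decomposition has width 2, which upper-bounds the treewidth. The edges a–c–b–e–d–a form a cycle, so G is not a tree and its treewidth is at least 2. Hence tw(G) = 2 exactly.

2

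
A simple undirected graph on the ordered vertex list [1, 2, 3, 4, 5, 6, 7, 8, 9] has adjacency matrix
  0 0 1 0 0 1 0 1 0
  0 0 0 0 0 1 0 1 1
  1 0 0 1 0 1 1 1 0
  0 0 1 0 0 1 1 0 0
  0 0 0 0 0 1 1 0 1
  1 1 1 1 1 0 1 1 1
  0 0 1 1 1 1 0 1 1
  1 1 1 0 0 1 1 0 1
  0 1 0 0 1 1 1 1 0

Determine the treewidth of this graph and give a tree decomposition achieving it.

Treewidth 3.
One optimal decomposition is:
Bags: B1 = {1, 3, 6, 8}  B2 = {3, 6, 7, 8}  B3 = {3, 4, 6, 7}  B4 = {6, 7, 8, 9}  B5 = {2, 6, 8, 9}  B6 = {5, 6, 7, 9}
Tree: B1–B2, B2–B3, B2–B4, B4–B5, B4–B6

Every bag has size at most 4, so the width is 4 − 1 = 3 and tw(G) ≤ 3. Conversely, {1, 3, 6, 8} is a clique of size 4, and the vertices of any clique must share a bag in every tree decomposition; so some bag has ≥ 4 vertices and tw(G) ≥ 3. Therefore the treewidth is 3.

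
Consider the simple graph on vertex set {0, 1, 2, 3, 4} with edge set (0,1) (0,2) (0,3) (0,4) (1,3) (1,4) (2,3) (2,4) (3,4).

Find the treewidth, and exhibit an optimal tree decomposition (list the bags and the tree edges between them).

Treewidth 3.
Bags: B1 = {0, 2, 3, 4}  B2 = {0, 1, 3, 4}
Tree: B1–B2

Each bag holds 4 vertices, so the decomposition has width 3, which upper-bounds the treewidth. For the lower bound, the 4 vertices {0, 1, 3, 4} are pairwise adjacent, and any tree decomposition puts a clique entirely inside one bag — forcing width ≥ 3. Combining the bounds, tw(G) = 3.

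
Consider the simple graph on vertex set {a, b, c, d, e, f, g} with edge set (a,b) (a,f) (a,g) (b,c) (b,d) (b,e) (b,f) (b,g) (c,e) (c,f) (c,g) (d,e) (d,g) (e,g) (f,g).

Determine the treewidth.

3

A width-3 tree decomposition is:
Bags: B1 = {b, c, f, g}  B2 = {b, c, e, g}  B3 = {b, d, e, g}  B4 = {a, b, f, g}
Tree: B1–B2, B2–B3, B1–B4
Each bag holds 4 vertices, so the decomposition has width 3, which upper-bounds the treewidth. On the other hand G contains the 4-clique {b, d, e, g}. A clique must lie in a single bag of any decomposition, so no decomposition can have width below 3. The upper and lower bounds meet at 3, so that is the treewidth.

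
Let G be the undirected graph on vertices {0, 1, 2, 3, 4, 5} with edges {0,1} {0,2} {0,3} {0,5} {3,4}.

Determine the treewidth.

A width-1 tree decomposition is:
Bags: B1 = {0, 3}  B2 = {0, 5}  B3 = {3, 4}  B4 = {0, 2}  B5 = {0, 1}
Tree: B1–B2, B1–B3, B2–B4, B4–B5
The largest bag has 2 vertices, giving width 1; this decomposition certifies tw(G) ≤ 1. G has an edge, so its treewidth is at least 1. Hence tw(G) = 1 exactly.

1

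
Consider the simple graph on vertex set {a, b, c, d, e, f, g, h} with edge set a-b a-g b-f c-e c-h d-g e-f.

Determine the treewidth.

1

A width-1 tree decomposition is:
Bags: B1 = {d, g}  B2 = {a, g}  B3 = {a, b}  B4 = {b, f}  B5 = {e, f}  B6 = {c, e}  B7 = {c, h}
Tree: B1–B2, B2–B3, B3–B4, B4–B5, B5–B6, B6–B7
Each bag holds 2 vertices, so the decomposition has width 1, which upper-bounds the treewidth. Since G has at least one edge (e.g. d–g), it is not an edgeless graph, so tw(G) ≥ 1. The upper and lower bounds meet at 1, so that is the treewidth.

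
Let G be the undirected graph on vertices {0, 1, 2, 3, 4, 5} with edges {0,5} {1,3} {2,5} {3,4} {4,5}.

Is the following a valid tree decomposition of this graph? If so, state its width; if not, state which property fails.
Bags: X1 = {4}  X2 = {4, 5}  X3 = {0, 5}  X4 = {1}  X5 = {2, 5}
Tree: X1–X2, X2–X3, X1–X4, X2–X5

No — vertex 3 appears in no bag.

A tree decomposition must satisfy three properties: every vertex lies in some bag; for every edge, both endpoints lie together in some bag; and for every vertex, the bags containing it form a connected subtree. Here vertex 3 appears in no bag, so the decomposition is invalid.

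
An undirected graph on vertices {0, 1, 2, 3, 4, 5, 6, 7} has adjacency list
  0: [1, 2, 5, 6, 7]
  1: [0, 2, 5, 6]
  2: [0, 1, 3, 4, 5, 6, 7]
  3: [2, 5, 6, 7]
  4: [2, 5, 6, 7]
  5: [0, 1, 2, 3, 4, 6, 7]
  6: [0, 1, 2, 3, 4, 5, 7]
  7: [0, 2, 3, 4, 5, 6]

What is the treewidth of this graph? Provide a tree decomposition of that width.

Treewidth 4.
Bags: B1 = {2, 3, 5, 6, 7}  B2 = {0, 2, 5, 6, 7}  B3 = {0, 1, 2, 5, 6}  B4 = {2, 4, 5, 6, 7}
Tree: B1–B2, B2–B3, B2–B4

The largest bag has 5 vertices, giving width 4; this decomposition certifies tw(G) ≤ 4. Conversely, {0, 1, 2, 5, 6} is a clique of size 5, and the vertices of any clique must share a bag in every tree decomposition; so some bag has ≥ 5 vertices and tw(G) ≥ 4. Therefore the treewidth is 4.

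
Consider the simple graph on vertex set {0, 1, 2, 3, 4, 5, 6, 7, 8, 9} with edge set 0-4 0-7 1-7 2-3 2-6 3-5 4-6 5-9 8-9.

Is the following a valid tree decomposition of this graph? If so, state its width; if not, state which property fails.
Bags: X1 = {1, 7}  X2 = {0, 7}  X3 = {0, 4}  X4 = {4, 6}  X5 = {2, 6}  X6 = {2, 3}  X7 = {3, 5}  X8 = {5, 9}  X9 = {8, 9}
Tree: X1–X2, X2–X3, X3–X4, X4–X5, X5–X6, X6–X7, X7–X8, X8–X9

Vertex coverage: the bags together contain {0, 1, 2, 3, 4, 5, 6, 7, 8, 9}, the full vertex set. Edge coverage: each edge of G has both endpoints in at least one bag. Running intersection: for every vertex, the bags containing it form a connected subtree. All three properties hold, so this is a valid tree decomposition of width max|bag| − 1 = 1, and hence tw(G) ≤ 1.

Yes; width 1.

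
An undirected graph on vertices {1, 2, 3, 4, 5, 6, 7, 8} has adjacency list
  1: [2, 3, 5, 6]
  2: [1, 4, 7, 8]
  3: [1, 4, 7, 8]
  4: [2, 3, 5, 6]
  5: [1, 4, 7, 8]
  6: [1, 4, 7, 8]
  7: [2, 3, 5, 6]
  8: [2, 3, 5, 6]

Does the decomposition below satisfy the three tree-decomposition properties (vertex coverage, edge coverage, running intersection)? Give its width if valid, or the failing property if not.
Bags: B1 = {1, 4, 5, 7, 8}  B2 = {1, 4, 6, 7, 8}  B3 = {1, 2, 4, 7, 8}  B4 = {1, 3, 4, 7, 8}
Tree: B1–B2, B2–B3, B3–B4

Yes; width 4.

Vertex coverage: the bags together contain {1, 2, 3, 4, 5, 6, 7, 8}, the full vertex set. Edge coverage: each edge of G has both endpoints in at least one bag. Running intersection: for every vertex, the bags containing it form a connected subtree. All three properties hold, so this is a valid tree decomposition of width max|bag| − 1 = 4, and hence tw(G) ≤ 4.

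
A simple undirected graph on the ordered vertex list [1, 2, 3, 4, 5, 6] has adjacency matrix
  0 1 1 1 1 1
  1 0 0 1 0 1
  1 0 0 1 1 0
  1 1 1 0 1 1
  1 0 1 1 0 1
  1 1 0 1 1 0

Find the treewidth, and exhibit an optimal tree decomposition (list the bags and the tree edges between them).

Treewidth 3.
One such decomposition:
Bags: B1 = {1, 2, 4, 6}  B2 = {1, 4, 5, 6}  B3 = {1, 3, 4, 5}
Tree: B1–B2, B2–B3

The largest bag has 4 vertices, giving width 3; this decomposition certifies tw(G) ≤ 3. Conversely, {1, 2, 4, 6} is a clique of size 4, and the vertices of any clique must share a bag in every tree decomposition; so some bag has ≥ 4 vertices and tw(G) ≥ 3. Hence tw(G) = 3 exactly.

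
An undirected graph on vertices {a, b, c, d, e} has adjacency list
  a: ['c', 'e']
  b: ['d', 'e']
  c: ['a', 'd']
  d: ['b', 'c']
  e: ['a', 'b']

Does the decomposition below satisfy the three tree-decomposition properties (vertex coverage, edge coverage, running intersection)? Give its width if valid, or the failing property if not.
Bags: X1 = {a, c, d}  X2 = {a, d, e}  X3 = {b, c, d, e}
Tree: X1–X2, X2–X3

A tree decomposition must satisfy three properties: every vertex lies in some bag; for every edge, both endpoints lie together in some bag; and for every vertex, the bags containing it form a connected subtree. Here bags containing vertex c are not connected in the tree, so the decomposition is invalid.

No — bags containing vertex c are not connected in the tree.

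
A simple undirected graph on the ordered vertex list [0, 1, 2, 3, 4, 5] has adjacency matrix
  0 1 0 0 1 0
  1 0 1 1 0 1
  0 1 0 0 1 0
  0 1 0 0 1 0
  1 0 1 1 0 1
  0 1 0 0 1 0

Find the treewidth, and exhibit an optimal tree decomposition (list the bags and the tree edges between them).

Treewidth 2.
One optimal decomposition is:
Bags: B1 = {1, 3, 4}  B2 = {1, 4, 5}  B3 = {0, 1, 4}  B4 = {1, 2, 4}
Tree: B1–B2, B2–B3, B3–B4

Each bag holds 3 vertices, so the decomposition has width 2, which upper-bounds the treewidth. The edges 1–3–4–5–1 form a cycle, so G is not a tree and its treewidth is at least 2. Therefore the treewidth is 2.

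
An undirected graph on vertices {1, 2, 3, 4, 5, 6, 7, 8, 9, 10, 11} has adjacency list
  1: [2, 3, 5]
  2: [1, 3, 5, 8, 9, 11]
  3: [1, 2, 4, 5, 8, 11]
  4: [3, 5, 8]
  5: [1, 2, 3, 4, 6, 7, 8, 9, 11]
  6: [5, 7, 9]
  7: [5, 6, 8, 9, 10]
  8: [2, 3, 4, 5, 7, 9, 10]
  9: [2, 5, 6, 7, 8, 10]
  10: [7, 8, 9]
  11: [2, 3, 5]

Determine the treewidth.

A width-3 tree decomposition is:
Bags: B1 = {2, 3, 5, 8}  B2 = {2, 3, 5, 11}  B3 = {3, 4, 5, 8}  B4 = {2, 5, 8, 9}  B5 = {5, 7, 8, 9}  B6 = {5, 6, 7, 9}  B7 = {1, 2, 3, 5}  B8 = {7, 8, 9, 10}
Tree: B1–B2, B1–B3, B1–B4, B4–B5, B5–B6, B1–B7, B5–B8
Each bag holds 4 vertices, so the decomposition has width 3, which upper-bounds the treewidth. For the lower bound, the 4 vertices {7, 8, 9, 10} are pairwise adjacent, and any tree decomposition puts a clique entirely inside one bag — forcing width ≥ 3. The upper and lower bounds meet at 3, so that is the treewidth.

3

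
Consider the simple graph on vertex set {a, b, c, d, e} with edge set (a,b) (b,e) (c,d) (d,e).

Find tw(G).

1

A width-1 tree decomposition is:
Bags: B1 = {d, e}  B2 = {c, d}  B3 = {b, e}  B4 = {a, b}
Tree: B1–B2, B1–B3, B3–B4
The largest bag has 2 vertices, giving width 1; this decomposition certifies tw(G) ≤ 1. Any graph with an edge has treewidth ≥ 1, and G has the edge e–d. Therefore the treewidth is 1.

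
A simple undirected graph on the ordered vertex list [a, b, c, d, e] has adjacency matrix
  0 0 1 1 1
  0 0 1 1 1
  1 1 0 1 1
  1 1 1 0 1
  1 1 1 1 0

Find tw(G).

3

A width-3 tree decomposition is:
Bags: B1 = {b, c, d, e}  B2 = {a, c, d, e}
Tree: B1–B2
Every bag has size at most 4, so the width is 4 − 1 = 3 and tw(G) ≤ 3. On the other hand G contains the 4-clique {a, c, d, e}. A clique must lie in a single bag of any decomposition, so no decomposition can have width below 3. The upper and lower bounds meet at 3, so that is the treewidth.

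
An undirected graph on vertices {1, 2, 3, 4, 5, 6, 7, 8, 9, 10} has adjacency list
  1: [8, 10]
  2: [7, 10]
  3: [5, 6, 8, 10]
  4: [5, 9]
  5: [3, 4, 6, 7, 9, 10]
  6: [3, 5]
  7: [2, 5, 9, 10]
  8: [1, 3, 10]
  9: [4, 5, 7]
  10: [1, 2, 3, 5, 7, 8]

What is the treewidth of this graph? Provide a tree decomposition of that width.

The largest bag has 3 vertices, giving width 2; this decomposition certifies tw(G) ≤ 2. Conversely, {1, 8, 10} is a clique of size 3, and the vertices of any clique must share a bag in every tree decomposition; so some bag has ≥ 3 vertices and tw(G) ≥ 2. The upper and lower bounds meet at 2, so that is the treewidth.

Treewidth 2.
Bags: B1 = {3, 5, 6}  B2 = {3, 5, 10}  B3 = {5, 7, 10}  B4 = {5, 7, 9}  B5 = {4, 5, 9}  B6 = {3, 8, 10}  B7 = {1, 8, 10}  B8 = {2, 7, 10}
Tree: B1–B2, B2–B3, B3–B4, B4–B5, B2–B6, B6–B7, B3–B8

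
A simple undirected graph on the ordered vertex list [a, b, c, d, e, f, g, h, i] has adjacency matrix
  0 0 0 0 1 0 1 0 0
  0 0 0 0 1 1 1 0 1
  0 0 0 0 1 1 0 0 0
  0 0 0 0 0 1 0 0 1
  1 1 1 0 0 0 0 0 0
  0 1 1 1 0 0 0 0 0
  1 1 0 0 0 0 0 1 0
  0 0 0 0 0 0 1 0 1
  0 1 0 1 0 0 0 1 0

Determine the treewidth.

A width-3 tree decomposition is:
Bags: B1 = {c, d, f, i}  B2 = {b, c, f, i}  B3 = {b, c, e, i}  B4 = {b, e, h, i}  B5 = {b, e, g, h}  B6 = {a, e, g, h}
Tree: B1–B2, B2–B3, B3–B4, B4–B5, B5–B6
Each bag holds 4 vertices, so the decomposition has width 3, which upper-bounds the treewidth. For the lower bound: the 4 vertex sets {c,d,f}, {i}, {b}, {a,e,g,h} are disjoint, each induces a connected subgraph, and every pair is joined by at least one edge of G. Contracting each set to a single vertex therefore yields K_{4} as a minor, and since treewidth is minor-monotone, tw(G) ≥ tw(K_{4}) = 3. The upper and lower bounds meet at 3, so that is the treewidth.

3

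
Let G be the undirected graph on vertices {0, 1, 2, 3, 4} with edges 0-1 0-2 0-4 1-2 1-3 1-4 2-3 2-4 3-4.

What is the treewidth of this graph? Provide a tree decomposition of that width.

Treewidth 3.
One such decomposition:
Bags: B1 = {0, 1, 2, 4}  B2 = {1, 2, 3, 4}
Tree: B1–B2

Every bag has size at most 4, so the width is 4 − 1 = 3 and tw(G) ≤ 3. Conversely, {0, 1, 2, 4} is a clique of size 4, and the vertices of any clique must share a bag in every tree decomposition; so some bag has ≥ 4 vertices and tw(G) ≥ 3. Combining the bounds, tw(G) = 3.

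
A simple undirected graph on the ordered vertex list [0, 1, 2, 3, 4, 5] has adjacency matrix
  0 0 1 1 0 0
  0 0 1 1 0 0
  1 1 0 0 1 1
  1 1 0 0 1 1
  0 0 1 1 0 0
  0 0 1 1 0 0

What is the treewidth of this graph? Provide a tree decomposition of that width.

Treewidth 2.
One optimal decomposition is:
Bags: B1 = {2, 3, 4}  B2 = {2, 3, 5}  B3 = {0, 2, 3}  B4 = {1, 2, 3}
Tree: B1–B2, B2–B3, B3–B4

Each bag holds 3 vertices, so the decomposition has width 2, which upper-bounds the treewidth. Since 4–2–5–3–4 is a cycle in G, G is not acyclic. Forests are exactly the graphs of treewidth ≤ 1, so tw(G) ≥ 2. Therefore the treewidth is 2.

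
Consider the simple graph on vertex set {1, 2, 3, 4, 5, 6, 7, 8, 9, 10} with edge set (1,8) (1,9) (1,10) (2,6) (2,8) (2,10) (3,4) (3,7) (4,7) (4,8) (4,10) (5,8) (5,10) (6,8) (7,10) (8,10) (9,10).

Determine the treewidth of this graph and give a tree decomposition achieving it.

The largest bag has 3 vertices, giving width 2; this decomposition certifies tw(G) ≤ 2. On the other hand G contains the 3-clique {1, 8, 10}. A clique must lie in a single bag of any decomposition, so no decomposition can have width below 2. The upper and lower bounds meet at 2, so that is the treewidth.

Treewidth 2.
Bags: B1 = {4, 7, 10}  B2 = {4, 8, 10}  B3 = {5, 8, 10}  B4 = {2, 8, 10}  B5 = {3, 4, 7}  B6 = {1, 8, 10}  B7 = {1, 9, 10}  B8 = {2, 6, 8}
Tree: B1–B2, B2–B3, B3–B4, B1–B5, B2–B6, B6–B7, B4–B8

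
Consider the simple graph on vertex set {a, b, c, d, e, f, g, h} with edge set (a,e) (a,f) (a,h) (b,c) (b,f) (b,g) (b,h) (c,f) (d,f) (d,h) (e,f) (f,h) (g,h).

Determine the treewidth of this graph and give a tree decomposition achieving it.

The largest bag has 3 vertices, giving width 2; this decomposition certifies tw(G) ≤ 2. For the lower bound, the 3 vertices {b, g, h} are pairwise adjacent, and any tree decomposition puts a clique entirely inside one bag — forcing width ≥ 2. Combining the bounds, tw(G) = 2.

Treewidth 2.
Bags: B1 = {b, f, h}  B2 = {b, g, h}  B3 = {a, f, h}  B4 = {a, e, f}  B5 = {b, c, f}  B6 = {d, f, h}
Tree: B1–B2, B1–B3, B3–B4, B1–B5, B3–B6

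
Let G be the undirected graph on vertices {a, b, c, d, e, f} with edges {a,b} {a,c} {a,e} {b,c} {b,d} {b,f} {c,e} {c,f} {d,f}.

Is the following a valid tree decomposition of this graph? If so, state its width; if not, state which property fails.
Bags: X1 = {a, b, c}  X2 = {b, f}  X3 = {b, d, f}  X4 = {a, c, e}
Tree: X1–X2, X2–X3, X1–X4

A tree decomposition must satisfy three properties: every vertex lies in some bag; for every edge, both endpoints lie together in some bag; and for every vertex, the bags containing it form a connected subtree. Here edge (c,f) lies in no bag, so the decomposition is invalid.

No — edge (c,f) lies in no bag.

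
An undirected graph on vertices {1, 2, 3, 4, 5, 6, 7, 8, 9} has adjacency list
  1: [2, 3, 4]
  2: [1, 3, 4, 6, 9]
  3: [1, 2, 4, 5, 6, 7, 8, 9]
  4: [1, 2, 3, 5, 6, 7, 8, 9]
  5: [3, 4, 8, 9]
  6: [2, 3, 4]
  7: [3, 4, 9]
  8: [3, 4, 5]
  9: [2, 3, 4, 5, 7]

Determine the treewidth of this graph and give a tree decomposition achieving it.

Treewidth 3.
One such decomposition:
Bags: B1 = {3, 4, 5, 9}  B2 = {2, 3, 4, 9}  B3 = {3, 4, 5, 8}  B4 = {1, 2, 3, 4}  B5 = {3, 4, 7, 9}  B6 = {2, 3, 4, 6}
Tree: B1–B2, B1–B3, B2–B4, B2–B5, B4–B6

The largest bag has 4 vertices, giving width 3; this decomposition certifies tw(G) ≤ 3. On the other hand G contains the 4-clique {3, 4, 5, 8}. A clique must lie in a single bag of any decomposition, so no decomposition can have width below 3. Combining the bounds, tw(G) = 3.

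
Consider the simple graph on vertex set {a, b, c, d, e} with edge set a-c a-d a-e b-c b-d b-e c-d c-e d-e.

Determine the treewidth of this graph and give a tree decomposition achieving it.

Treewidth 3.
One optimal decomposition is:
Bags: B1 = {a, c, d, e}  B2 = {b, c, d, e}
Tree: B1–B2

The largest bag has 4 vertices, giving width 3; this decomposition certifies tw(G) ≤ 3. Conversely, {a, c, d, e} is a clique of size 4, and the vertices of any clique must share a bag in every tree decomposition; so some bag has ≥ 4 vertices and tw(G) ≥ 3. Combining the bounds, tw(G) = 3.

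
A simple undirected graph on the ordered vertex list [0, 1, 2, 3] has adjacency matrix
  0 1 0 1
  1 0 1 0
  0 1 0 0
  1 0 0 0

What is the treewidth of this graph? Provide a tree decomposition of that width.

Each bag holds 2 vertices, so the decomposition has width 1, which upper-bounds the treewidth. G has an edge, so its treewidth is at least 1. Combining the bounds, tw(G) = 1.

Treewidth 1.
One such decomposition:
Bags: B1 = {1, 2}  B2 = {0, 1}  B3 = {0, 3}
Tree: B1–B2, B2–B3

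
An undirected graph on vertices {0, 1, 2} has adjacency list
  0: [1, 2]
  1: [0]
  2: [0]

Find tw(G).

1

A width-1 tree decomposition is:
Bags: B1 = {0, 2}  B2 = {0, 1}
Tree: B1–B2
Each bag holds 2 vertices, so the decomposition has width 1, which upper-bounds the treewidth. G has an edge, so its treewidth is at least 1. The upper and lower bounds meet at 1, so that is the treewidth.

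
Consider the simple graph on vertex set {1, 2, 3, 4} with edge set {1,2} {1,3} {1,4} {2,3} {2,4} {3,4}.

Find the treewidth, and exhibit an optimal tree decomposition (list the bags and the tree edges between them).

Treewidth 3.
One such decomposition:
Bags: B1 = {1, 2, 3, 4}
Tree: (single bag)

With just one bag of size 4, the width is 4 − 1 = 3, so tw(G) ≤ 3. Conversely, {1, 2, 3, 4} is a clique of size 4, and the vertices of any clique must share a bag in every tree decomposition; so some bag has ≥ 4 vertices and tw(G) ≥ 3. Therefore the treewidth is 3.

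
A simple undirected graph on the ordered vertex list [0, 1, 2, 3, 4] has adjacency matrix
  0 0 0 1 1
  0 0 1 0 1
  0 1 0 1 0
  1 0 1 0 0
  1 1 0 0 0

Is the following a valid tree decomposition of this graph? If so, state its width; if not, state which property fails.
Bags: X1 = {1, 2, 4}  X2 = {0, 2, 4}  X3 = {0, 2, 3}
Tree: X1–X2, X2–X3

Checking the three conditions: (i) the bags cover all of {0, 1, 2, 3, 4}; (ii) for each edge, some bag contains both endpoints; (iii) the bags containing any fixed vertex form a subtree. All hold, so the decomposition is valid with width 3 − 1 = 2.

Yes; width 2.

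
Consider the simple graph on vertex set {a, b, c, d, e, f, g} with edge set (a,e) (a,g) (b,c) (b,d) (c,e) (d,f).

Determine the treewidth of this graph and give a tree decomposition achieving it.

Each bag holds 2 vertices, so the decomposition has width 1, which upper-bounds the treewidth. Any graph with an edge has treewidth ≥ 1, and G has the edge f–d. Hence tw(G) = 1 exactly.

Treewidth 1.
One such decomposition:
Bags: B1 = {d, f}  B2 = {b, d}  B3 = {b, c}  B4 = {c, e}  B5 = {a, e}  B6 = {a, g}
Tree: B1–B2, B2–B3, B3–B4, B4–B5, B5–B6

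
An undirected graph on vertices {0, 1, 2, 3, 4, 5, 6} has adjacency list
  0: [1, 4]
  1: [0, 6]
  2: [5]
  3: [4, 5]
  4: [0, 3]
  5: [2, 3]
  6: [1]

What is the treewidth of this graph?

1

A width-1 tree decomposition is:
Bags: B1 = {2, 5}  B2 = {3, 5}  B3 = {3, 4}  B4 = {0, 4}  B5 = {0, 1}  B6 = {1, 6}
Tree: B1–B2, B2–B3, B3–B4, B4–B5, B5–B6
Every bag has size at most 2, so the width is 2 − 1 = 1 and tw(G) ≤ 1. Since G has at least one edge (e.g. 2–5), it is not an edgeless graph, so tw(G) ≥ 1. Hence tw(G) = 1 exactly.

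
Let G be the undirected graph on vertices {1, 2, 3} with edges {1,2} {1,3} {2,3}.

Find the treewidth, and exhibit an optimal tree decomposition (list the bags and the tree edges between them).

A single bag containing all 3 vertices is trivially a valid decomposition of width 2. For the lower bound, the 3 vertices {1, 2, 3} are pairwise adjacent, and any tree decomposition puts a clique entirely inside one bag — forcing width ≥ 2. Combining the bounds, tw(G) = 2.

Treewidth 2.
One optimal decomposition is:
Bags: B1 = {1, 2, 3}
Tree: (single bag)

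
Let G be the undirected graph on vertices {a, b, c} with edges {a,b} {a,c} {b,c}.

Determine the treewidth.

A width-2 tree decomposition is:
Bags: B1 = {a, b, c}
Tree: (single bag)
A single bag containing all 3 vertices is trivially a valid decomposition of width 2. For the lower bound, the 3 vertices {a, b, c} are pairwise adjacent, and any tree decomposition puts a clique entirely inside one bag — forcing width ≥ 2. Hence tw(G) = 2 exactly.

2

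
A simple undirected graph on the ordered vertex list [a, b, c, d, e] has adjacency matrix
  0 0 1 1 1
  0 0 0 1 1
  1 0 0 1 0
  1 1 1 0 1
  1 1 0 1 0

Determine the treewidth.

A width-2 tree decomposition is:
Bags: B1 = {a, c, d}  B2 = {a, d, e}  B3 = {b, d, e}
Tree: B1–B2, B2–B3
The largest bag has 3 vertices, giving width 2; this decomposition certifies tw(G) ≤ 2. On the other hand G contains the 3-clique {a, d, e}. A clique must lie in a single bag of any decomposition, so no decomposition can have width below 2. The upper and lower bounds meet at 2, so that is the treewidth.

2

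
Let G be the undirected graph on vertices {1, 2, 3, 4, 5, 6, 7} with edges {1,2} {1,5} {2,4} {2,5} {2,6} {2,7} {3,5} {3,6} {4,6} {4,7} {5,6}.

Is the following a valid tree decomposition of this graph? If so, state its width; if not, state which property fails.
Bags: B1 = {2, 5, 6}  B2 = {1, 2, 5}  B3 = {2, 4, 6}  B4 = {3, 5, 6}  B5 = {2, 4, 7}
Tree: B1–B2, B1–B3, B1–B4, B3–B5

Every vertex of G appears in some bag (union = {1, 2, 3, 4, 5, 6, 7}); every edge is covered by a bag; and for each vertex v the set of bags containing v is connected in the bag tree. The decomposition is therefore valid. The largest bag has 3 vertices, so the width is 2.

Yes; width 2.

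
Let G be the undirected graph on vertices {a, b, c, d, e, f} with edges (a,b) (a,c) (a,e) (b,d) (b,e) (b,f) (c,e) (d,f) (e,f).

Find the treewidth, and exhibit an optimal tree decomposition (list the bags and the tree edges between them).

The largest bag has 3 vertices, giving width 2; this decomposition certifies tw(G) ≤ 2. Conversely, {b, d, f} is a clique of size 3, and the vertices of any clique must share a bag in every tree decomposition; so some bag has ≥ 3 vertices and tw(G) ≥ 2. Therefore the treewidth is 2.

Treewidth 2.
One such decomposition:
Bags: B1 = {a, b, e}  B2 = {b, e, f}  B3 = {b, d, f}  B4 = {a, c, e}
Tree: B1–B2, B2–B3, B1–B4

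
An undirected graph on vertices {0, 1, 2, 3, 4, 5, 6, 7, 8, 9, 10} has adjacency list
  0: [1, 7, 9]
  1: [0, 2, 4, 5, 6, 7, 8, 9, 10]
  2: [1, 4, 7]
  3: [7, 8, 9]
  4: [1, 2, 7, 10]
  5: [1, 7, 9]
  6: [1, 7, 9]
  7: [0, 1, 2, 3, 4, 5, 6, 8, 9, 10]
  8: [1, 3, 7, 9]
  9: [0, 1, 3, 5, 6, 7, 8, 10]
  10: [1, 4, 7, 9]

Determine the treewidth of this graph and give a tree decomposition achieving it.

Treewidth 3.
One optimal decomposition is:
Bags: B1 = {1, 7, 9, 10}  B2 = {1, 4, 7, 10}  B3 = {1, 5, 7, 9}  B4 = {0, 1, 7, 9}  B5 = {1, 6, 7, 9}  B6 = {1, 7, 8, 9}  B7 = {3, 7, 8, 9}  B8 = {1, 2, 4, 7}
Tree: B1–B2, B1–B3, B3–B4, B3–B5, B1–B6, B6–B7, B2–B8

Every bag has size at most 4, so the width is 4 − 1 = 3 and tw(G) ≤ 3. For the lower bound, the 4 vertices {0, 1, 7, 9} are pairwise adjacent, and any tree decomposition puts a clique entirely inside one bag — forcing width ≥ 3. The upper and lower bounds meet at 3, so that is the treewidth.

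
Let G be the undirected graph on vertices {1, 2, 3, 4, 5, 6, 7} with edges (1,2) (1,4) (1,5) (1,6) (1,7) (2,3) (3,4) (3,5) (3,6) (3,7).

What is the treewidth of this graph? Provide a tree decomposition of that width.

Every bag has size at most 3, so the width is 3 − 1 = 2 and tw(G) ≤ 2. The edges 1–5–3–7–1 form a cycle, so G is not a tree and its treewidth is at least 2. Therefore the treewidth is 2.

Treewidth 2.
One such decomposition:
Bags: B1 = {1, 3, 5}  B2 = {1, 3, 7}  B3 = {1, 3, 4}  B4 = {1, 3, 6}  B5 = {1, 2, 3}
Tree: B1–B2, B2–B3, B3–B4, B4–B5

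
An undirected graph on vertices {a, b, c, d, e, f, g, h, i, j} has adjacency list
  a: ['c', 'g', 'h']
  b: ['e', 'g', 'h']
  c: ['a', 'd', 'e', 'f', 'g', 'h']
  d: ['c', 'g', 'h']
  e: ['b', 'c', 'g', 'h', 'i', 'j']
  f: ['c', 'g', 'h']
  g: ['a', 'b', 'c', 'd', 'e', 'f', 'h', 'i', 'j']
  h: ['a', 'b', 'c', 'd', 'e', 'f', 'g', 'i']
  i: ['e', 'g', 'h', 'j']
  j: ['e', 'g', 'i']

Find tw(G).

3

A width-3 tree decomposition is:
Bags: B1 = {c, d, g, h}  B2 = {c, f, g, h}  B3 = {c, e, g, h}  B4 = {e, g, h, i}  B5 = {e, g, i, j}  B6 = {b, e, g, h}  B7 = {a, c, g, h}
Tree: B1–B2, B1–B3, B3–B4, B4–B5, B4–B6, B2–B7
Each bag holds 4 vertices, so the decomposition has width 3, which upper-bounds the treewidth. On the other hand G contains the 4-clique {e, g, i, j}. A clique must lie in a single bag of any decomposition, so no decomposition can have width below 3. Hence tw(G) = 3 exactly.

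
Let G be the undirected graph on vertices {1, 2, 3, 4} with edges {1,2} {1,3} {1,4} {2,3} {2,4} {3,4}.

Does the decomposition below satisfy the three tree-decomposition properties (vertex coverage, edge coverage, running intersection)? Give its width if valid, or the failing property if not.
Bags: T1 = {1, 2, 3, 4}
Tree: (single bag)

Every vertex of G appears in some bag (union = {1, 2, 3, 4}); every edge is covered by a bag; and for each vertex v the set of bags containing v is connected in the bag tree. The decomposition is therefore valid. The largest bag has 4 vertices, so the width is 3.

Yes; width 3.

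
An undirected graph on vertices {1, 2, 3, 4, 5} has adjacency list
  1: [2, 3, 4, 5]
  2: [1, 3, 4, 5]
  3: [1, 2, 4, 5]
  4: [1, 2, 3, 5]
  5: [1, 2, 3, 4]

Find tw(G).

4

A width-4 tree decomposition is:
Bags: B1 = {1, 2, 3, 4, 5}
Tree: (single bag)
With just one bag of size 5, the width is 5 − 1 = 4, so tw(G) ≤ 4. For the lower bound, the 5 vertices {1, 2, 3, 4, 5} are pairwise adjacent, and any tree decomposition puts a clique entirely inside one bag — forcing width ≥ 4. The upper and lower bounds meet at 4, so that is the treewidth.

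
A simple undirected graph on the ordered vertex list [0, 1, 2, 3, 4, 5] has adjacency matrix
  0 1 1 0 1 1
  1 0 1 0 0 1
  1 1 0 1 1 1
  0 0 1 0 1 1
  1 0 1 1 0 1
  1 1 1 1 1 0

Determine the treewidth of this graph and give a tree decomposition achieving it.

Treewidth 3.
Bags: B1 = {0, 1, 2, 5}  B2 = {0, 2, 4, 5}  B3 = {2, 3, 4, 5}
Tree: B1–B2, B2–B3

Each bag holds 4 vertices, so the decomposition has width 3, which upper-bounds the treewidth. For the lower bound, the 4 vertices {0, 1, 2, 5} are pairwise adjacent, and any tree decomposition puts a clique entirely inside one bag — forcing width ≥ 3. Combining the bounds, tw(G) = 3.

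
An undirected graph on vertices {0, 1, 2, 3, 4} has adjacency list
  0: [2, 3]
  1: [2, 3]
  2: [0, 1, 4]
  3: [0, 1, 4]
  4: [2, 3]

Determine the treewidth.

2

A width-2 tree decomposition is:
Bags: B1 = {1, 2, 3}  B2 = {2, 3, 4}  B3 = {0, 2, 3}
Tree: B1–B2, B2–B3
Every bag has size at most 3, so the width is 3 − 1 = 2 and tw(G) ≤ 2. Since 1–2–4–3–1 is a cycle in G, G is not acyclic. Forests are exactly the graphs of treewidth ≤ 1, so tw(G) ≥ 2. Hence tw(G) = 2 exactly.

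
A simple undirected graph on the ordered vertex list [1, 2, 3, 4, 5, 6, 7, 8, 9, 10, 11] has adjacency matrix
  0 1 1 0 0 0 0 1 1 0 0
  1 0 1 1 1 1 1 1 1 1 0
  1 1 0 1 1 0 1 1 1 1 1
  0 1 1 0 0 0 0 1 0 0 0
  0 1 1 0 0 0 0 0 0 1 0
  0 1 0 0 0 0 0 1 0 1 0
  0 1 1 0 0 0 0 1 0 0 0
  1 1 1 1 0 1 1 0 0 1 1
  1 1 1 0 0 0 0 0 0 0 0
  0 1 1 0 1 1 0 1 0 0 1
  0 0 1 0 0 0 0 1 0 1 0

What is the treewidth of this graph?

A width-3 tree decomposition is:
Bags: B1 = {2, 3, 4, 8}  B2 = {2, 3, 7, 8}  B3 = {1, 2, 3, 8}  B4 = {2, 3, 8, 10}  B5 = {2, 3, 5, 10}  B6 = {3, 8, 10, 11}  B7 = {1, 2, 3, 9}  B8 = {2, 6, 8, 10}
Tree: B1–B2, B2–B3, B3–B4, B4–B5, B4–B6, B3–B7, B4–B8
The largest bag has 4 vertices, giving width 3; this decomposition certifies tw(G) ≤ 3. Conversely, {1, 2, 3, 8} is a clique of size 4, and the vertices of any clique must share a bag in every tree decomposition; so some bag has ≥ 4 vertices and tw(G) ≥ 3. Therefore the treewidth is 3.

3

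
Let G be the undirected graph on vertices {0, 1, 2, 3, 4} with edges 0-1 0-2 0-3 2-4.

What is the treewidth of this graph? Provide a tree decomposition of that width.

Each bag holds 2 vertices, so the decomposition has width 1, which upper-bounds the treewidth. G has an edge, so its treewidth is at least 1. Therefore the treewidth is 1.

Treewidth 1.
One such decomposition:
Bags: B1 = {0, 2}  B2 = {2, 4}  B3 = {0, 3}  B4 = {0, 1}
Tree: B1–B2, B1–B3, B1–B4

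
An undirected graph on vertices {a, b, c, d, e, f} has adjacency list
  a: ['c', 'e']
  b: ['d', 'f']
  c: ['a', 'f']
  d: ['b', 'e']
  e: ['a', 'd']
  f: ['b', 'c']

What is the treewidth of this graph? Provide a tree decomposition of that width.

Each bag holds 3 vertices, so the decomposition has width 2, which upper-bounds the treewidth. The edges d–b–f–c–a–e–d form a cycle, so G is not a tree and its treewidth is at least 2. Therefore the treewidth is 2.

Treewidth 2.
Bags: B1 = {b, d, f}  B2 = {c, d, f}  B3 = {a, c, d}  B4 = {a, d, e}
Tree: B1–B2, B2–B3, B3–B4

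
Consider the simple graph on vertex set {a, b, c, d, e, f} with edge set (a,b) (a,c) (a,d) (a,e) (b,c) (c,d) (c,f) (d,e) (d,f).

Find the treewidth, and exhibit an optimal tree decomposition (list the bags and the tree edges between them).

Every bag has size at most 3, so the width is 3 − 1 = 2 and tw(G) ≤ 2. For the lower bound, the 3 vertices {a, d, e} are pairwise adjacent, and any tree decomposition puts a clique entirely inside one bag — forcing width ≥ 2. Combining the bounds, tw(G) = 2.

Treewidth 2.
Bags: B1 = {a, c, d}  B2 = {a, b, c}  B3 = {a, d, e}  B4 = {c, d, f}
Tree: B1–B2, B1–B3, B1–B4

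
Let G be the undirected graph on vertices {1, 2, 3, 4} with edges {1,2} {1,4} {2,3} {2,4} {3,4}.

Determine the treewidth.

2

A width-2 tree decomposition is:
Bags: B1 = {1, 2, 4}  B2 = {2, 3, 4}
Tree: B1–B2
The largest bag has 3 vertices, giving width 2; this decomposition certifies tw(G) ≤ 2. For the lower bound, the 3 vertices {1, 2, 4} are pairwise adjacent, and any tree decomposition puts a clique entirely inside one bag — forcing width ≥ 2. Therefore the treewidth is 2.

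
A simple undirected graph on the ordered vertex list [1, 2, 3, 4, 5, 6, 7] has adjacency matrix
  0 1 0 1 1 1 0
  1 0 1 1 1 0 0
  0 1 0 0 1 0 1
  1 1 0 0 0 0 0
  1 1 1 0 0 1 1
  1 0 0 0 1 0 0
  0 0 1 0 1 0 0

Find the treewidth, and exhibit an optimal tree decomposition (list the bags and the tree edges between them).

Every bag has size at most 3, so the width is 3 − 1 = 2 and tw(G) ≤ 2. Conversely, {1, 2, 4} is a clique of size 3, and the vertices of any clique must share a bag in every tree decomposition; so some bag has ≥ 3 vertices and tw(G) ≥ 2. Hence tw(G) = 2 exactly.

Treewidth 2.
One optimal decomposition is:
Bags: B1 = {1, 2, 5}  B2 = {2, 3, 5}  B3 = {3, 5, 7}  B4 = {1, 2, 4}  B5 = {1, 5, 6}
Tree: B1–B2, B2–B3, B1–B4, B1–B5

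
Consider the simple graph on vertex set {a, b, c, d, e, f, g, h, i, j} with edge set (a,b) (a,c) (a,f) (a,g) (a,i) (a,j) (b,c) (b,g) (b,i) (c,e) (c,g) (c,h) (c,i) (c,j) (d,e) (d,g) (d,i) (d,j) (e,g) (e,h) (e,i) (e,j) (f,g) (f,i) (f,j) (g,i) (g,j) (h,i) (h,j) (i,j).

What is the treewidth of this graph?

A width-4 tree decomposition is:
Bags: B1 = {a, c, g, i, j}  B2 = {a, f, g, i, j}  B3 = {c, e, g, i, j}  B4 = {d, e, g, i, j}  B5 = {c, e, h, i, j}  B6 = {a, b, c, g, i}
Tree: B1–B2, B1–B3, B3–B4, B3–B5, B1–B6
The largest bag has 5 vertices, giving width 4; this decomposition certifies tw(G) ≤ 4. On the other hand G contains the 5-clique {d, e, g, i, j}. A clique must lie in a single bag of any decomposition, so no decomposition can have width below 4. Combining the bounds, tw(G) = 4.

4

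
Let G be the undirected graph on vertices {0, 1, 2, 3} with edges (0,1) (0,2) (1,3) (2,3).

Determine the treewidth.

A width-2 tree decomposition is:
Bags: B1 = {0, 2, 3}  B2 = {0, 1, 3}
Tree: B1–B2
Each bag holds 3 vertices, so the decomposition has width 2, which upper-bounds the treewidth. Since 3–2–0–1–3 is a cycle in G, G is not acyclic. Forests are exactly the graphs of treewidth ≤ 1, so tw(G) ≥ 2. Combining the bounds, tw(G) = 2.

2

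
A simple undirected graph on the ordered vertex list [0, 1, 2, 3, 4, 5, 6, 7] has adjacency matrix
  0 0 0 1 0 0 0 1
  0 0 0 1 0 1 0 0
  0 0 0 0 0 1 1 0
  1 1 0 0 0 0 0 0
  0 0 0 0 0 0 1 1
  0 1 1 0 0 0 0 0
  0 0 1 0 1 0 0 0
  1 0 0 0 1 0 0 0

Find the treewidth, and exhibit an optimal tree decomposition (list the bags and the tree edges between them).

The largest bag has 3 vertices, giving width 2; this decomposition certifies tw(G) ≤ 2. The edges 4–7–0–3–1–5–2–6–4 form a cycle, so G is not a tree and its treewidth is at least 2. Hence tw(G) = 2 exactly.

Treewidth 2.
One optimal decomposition is:
Bags: B1 = {0, 4, 7}  B2 = {0, 3, 4}  B3 = {1, 3, 4}  B4 = {1, 4, 5}  B5 = {2, 4, 5}  B6 = {2, 4, 6}
Tree: B1–B2, B2–B3, B3–B4, B4–B5, B5–B6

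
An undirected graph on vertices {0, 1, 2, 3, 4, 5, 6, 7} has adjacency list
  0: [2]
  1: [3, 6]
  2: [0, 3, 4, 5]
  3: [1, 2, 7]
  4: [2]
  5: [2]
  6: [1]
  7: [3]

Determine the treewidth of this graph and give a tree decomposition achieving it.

The largest bag has 2 vertices, giving width 1; this decomposition certifies tw(G) ≤ 1. Since G has at least one edge (e.g. 2–3), it is not an edgeless graph, so tw(G) ≥ 1. Combining the bounds, tw(G) = 1.

Treewidth 1.
One such decomposition:
Bags: B1 = {2, 3}  B2 = {0, 2}  B3 = {1, 3}  B4 = {2, 4}  B5 = {2, 5}  B6 = {3, 7}  B7 = {1, 6}
Tree: B1–B2, B1–B3, B1–B4, B2–B5, B1–B6, B3–B7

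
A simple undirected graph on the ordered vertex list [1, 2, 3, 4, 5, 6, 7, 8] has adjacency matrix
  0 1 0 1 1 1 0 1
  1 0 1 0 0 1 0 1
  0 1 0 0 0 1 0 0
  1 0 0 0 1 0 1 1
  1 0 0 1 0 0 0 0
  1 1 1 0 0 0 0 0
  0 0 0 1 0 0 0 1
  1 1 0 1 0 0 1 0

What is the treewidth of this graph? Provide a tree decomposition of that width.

The largest bag has 3 vertices, giving width 2; this decomposition certifies tw(G) ≤ 2. For the lower bound, the 3 vertices {1, 2, 8} are pairwise adjacent, and any tree decomposition puts a clique entirely inside one bag — forcing width ≥ 2. Therefore the treewidth is 2.

Treewidth 2.
One such decomposition:
Bags: B1 = {1, 4, 8}  B2 = {4, 7, 8}  B3 = {1, 4, 5}  B4 = {1, 2, 8}  B5 = {1, 2, 6}  B6 = {2, 3, 6}
Tree: B1–B2, B1–B3, B1–B4, B4–B5, B5–B6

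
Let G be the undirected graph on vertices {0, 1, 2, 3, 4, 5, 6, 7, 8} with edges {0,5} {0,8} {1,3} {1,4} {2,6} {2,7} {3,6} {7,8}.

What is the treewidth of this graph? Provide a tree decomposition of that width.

Every bag has size at most 2, so the width is 2 − 1 = 1 and tw(G) ≤ 1. Any graph with an edge has treewidth ≥ 1, and G has the edge 4–1. Hence tw(G) = 1 exactly.

Treewidth 1.
Bags: B1 = {1, 4}  B2 = {1, 3}  B3 = {3, 6}  B4 = {2, 6}  B5 = {2, 7}  B6 = {7, 8}  B7 = {0, 8}  B8 = {0, 5}
Tree: B1–B2, B2–B3, B3–B4, B4–B5, B5–B6, B6–B7, B7–B8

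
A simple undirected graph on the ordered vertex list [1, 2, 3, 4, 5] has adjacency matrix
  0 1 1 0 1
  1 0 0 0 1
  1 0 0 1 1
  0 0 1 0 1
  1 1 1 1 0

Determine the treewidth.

2

A width-2 tree decomposition is:
Bags: B1 = {3, 4, 5}  B2 = {1, 3, 5}  B3 = {1, 2, 5}
Tree: B1–B2, B2–B3
Each bag holds 3 vertices, so the decomposition has width 2, which upper-bounds the treewidth. On the other hand G contains the 3-clique {1, 2, 5}. A clique must lie in a single bag of any decomposition, so no decomposition can have width below 2. Hence tw(G) = 2 exactly.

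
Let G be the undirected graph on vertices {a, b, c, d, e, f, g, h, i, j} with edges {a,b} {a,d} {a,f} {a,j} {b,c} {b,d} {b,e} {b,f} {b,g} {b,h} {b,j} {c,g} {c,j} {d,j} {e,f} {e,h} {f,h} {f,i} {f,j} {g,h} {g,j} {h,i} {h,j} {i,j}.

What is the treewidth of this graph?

A width-3 tree decomposition is:
Bags: B1 = {a, b, f, j}  B2 = {a, b, d, j}  B3 = {b, f, h, j}  B4 = {f, h, i, j}  B5 = {b, g, h, j}  B6 = {b, e, f, h}  B7 = {b, c, g, j}
Tree: B1–B2, B1–B3, B3–B4, B3–B5, B3–B6, B5–B7
The largest bag has 4 vertices, giving width 3; this decomposition certifies tw(G) ≤ 3. Conversely, {a, b, d, j} is a clique of size 4, and the vertices of any clique must share a bag in every tree decomposition; so some bag has ≥ 4 vertices and tw(G) ≥ 3. Hence tw(G) = 3 exactly.

3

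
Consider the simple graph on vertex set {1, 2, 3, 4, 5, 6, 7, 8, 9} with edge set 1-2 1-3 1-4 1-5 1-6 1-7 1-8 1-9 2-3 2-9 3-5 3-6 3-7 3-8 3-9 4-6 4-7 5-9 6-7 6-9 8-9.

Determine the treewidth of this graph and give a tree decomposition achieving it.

Treewidth 3.
Bags: B1 = {1, 3, 6, 9}  B2 = {1, 2, 3, 9}  B3 = {1, 3, 6, 7}  B4 = {1, 3, 8, 9}  B5 = {1, 4, 6, 7}  B6 = {1, 3, 5, 9}
Tree: B1–B2, B1–B3, B1–B4, B3–B5, B1–B6

Each bag holds 4 vertices, so the decomposition has width 3, which upper-bounds the treewidth. On the other hand G contains the 4-clique {1, 3, 8, 9}. A clique must lie in a single bag of any decomposition, so no decomposition can have width below 3. The upper and lower bounds meet at 3, so that is the treewidth.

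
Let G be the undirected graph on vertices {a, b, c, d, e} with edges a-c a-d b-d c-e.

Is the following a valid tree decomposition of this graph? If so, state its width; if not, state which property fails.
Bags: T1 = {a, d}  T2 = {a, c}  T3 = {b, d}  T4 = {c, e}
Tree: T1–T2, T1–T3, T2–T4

Vertex coverage: the bags together contain {a, b, c, d, e}, the full vertex set. Edge coverage: each edge of G has both endpoints in at least one bag. Running intersection: for every vertex, the bags containing it form a connected subtree. All three properties hold, so this is a valid tree decomposition of width max|bag| − 1 = 1, and hence tw(G) ≤ 1.

Yes; width 1.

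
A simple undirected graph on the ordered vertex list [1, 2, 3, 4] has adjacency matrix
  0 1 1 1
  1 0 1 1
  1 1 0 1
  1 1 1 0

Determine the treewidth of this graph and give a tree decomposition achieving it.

Treewidth 3.
One such decomposition:
Bags: B1 = {1, 2, 3, 4}
Tree: (single bag)

With just one bag of size 4, the width is 4 − 1 = 3, so tw(G) ≤ 3. Conversely, {1, 2, 3, 4} is a clique of size 4, and the vertices of any clique must share a bag in every tree decomposition; so some bag has ≥ 4 vertices and tw(G) ≥ 3. Combining the bounds, tw(G) = 3.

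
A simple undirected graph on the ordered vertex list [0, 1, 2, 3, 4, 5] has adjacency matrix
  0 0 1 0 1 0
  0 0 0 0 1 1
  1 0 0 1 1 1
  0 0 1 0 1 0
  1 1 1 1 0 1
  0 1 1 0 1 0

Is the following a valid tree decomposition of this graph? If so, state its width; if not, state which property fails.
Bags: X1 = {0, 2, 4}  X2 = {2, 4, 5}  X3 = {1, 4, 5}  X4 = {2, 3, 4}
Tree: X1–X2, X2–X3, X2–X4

Yes; width 2.

Vertex coverage: the bags together contain {0, 1, 2, 3, 4, 5}, the full vertex set. Edge coverage: each edge of G has both endpoints in at least one bag. Running intersection: for every vertex, the bags containing it form a connected subtree. All three properties hold, so this is a valid tree decomposition of width max|bag| − 1 = 2, and hence tw(G) ≤ 2.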